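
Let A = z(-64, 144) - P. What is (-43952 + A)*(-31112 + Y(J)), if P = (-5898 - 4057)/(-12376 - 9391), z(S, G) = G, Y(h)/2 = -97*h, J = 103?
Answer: 48722149637954/21767 ≈ 2.2383e+9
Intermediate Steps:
Y(h) = -194*h (Y(h) = 2*(-97*h) = -194*h)
P = 9955/21767 (P = -9955/(-21767) = -9955*(-1/21767) = 9955/21767 ≈ 0.45734)
A = 3124493/21767 (A = 144 - 1*9955/21767 = 144 - 9955/21767 = 3124493/21767 ≈ 143.54)
(-43952 + A)*(-31112 + Y(J)) = (-43952 + 3124493/21767)*(-31112 - 194*103) = -953578691*(-31112 - 19982)/21767 = -953578691/21767*(-51094) = 48722149637954/21767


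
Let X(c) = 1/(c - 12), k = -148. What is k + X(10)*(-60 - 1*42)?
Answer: -97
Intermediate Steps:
X(c) = 1/(-12 + c)
k + X(10)*(-60 - 1*42) = -148 + (-60 - 1*42)/(-12 + 10) = -148 + (-60 - 42)/(-2) = -148 - ½*(-102) = -148 + 51 = -97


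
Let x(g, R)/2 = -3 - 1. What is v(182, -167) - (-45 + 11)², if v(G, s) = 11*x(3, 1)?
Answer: -1244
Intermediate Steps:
x(g, R) = -8 (x(g, R) = 2*(-3 - 1) = 2*(-4) = -8)
v(G, s) = -88 (v(G, s) = 11*(-8) = -88)
v(182, -167) - (-45 + 11)² = -88 - (-45 + 11)² = -88 - 1*(-34)² = -88 - 1*1156 = -88 - 1156 = -1244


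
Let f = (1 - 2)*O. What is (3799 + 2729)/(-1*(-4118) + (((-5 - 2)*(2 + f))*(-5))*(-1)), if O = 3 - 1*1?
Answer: 3264/2059 ≈ 1.5852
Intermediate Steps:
O = 2 (O = 3 - 1 = 2)
f = -2 (f = (1 - 2)*2 = -1*2 = -2)
(3799 + 2729)/(-1*(-4118) + (((-5 - 2)*(2 + f))*(-5))*(-1)) = (3799 + 2729)/(-1*(-4118) + (((-5 - 2)*(2 - 2))*(-5))*(-1)) = 6528/(4118 + (-7*0*(-5))*(-1)) = 6528/(4118 + (0*(-5))*(-1)) = 6528/(4118 + 0*(-1)) = 6528/(4118 + 0) = 6528/4118 = 6528*(1/4118) = 3264/2059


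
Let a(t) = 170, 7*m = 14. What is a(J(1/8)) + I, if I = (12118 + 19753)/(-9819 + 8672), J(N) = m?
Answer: 163119/1147 ≈ 142.21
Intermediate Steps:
m = 2 (m = (1/7)*14 = 2)
J(N) = 2
I = -31871/1147 (I = 31871/(-1147) = 31871*(-1/1147) = -31871/1147 ≈ -27.786)
a(J(1/8)) + I = 170 - 31871/1147 = 163119/1147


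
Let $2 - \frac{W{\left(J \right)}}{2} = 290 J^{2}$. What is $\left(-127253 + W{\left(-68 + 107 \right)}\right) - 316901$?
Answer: $-1326330$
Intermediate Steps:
$W{\left(J \right)} = 4 - 580 J^{2}$ ($W{\left(J \right)} = 4 - 2 \cdot 290 J^{2} = 4 - 580 J^{2}$)
$\left(-127253 + W{\left(-68 + 107 \right)}\right) - 316901 = \left(-127253 + \left(4 - 580 \left(-68 + 107\right)^{2}\right)\right) - 316901 = \left(-127253 + \left(4 - 580 \cdot 39^{2}\right)\right) - 316901 = \left(-127253 + \left(4 - 882180\right)\right) - 316901 = \left(-127253 - 882176\right) - 316901 = -1009429 - 316901 = -1326330$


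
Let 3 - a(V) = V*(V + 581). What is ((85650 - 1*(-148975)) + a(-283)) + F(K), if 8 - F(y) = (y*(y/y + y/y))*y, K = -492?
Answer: -165158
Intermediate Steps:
F(y) = 8 - 2*y² (F(y) = 8 - y*(y/y + y/y)*y = 8 - y*(1 + 1)*y = 8 - y*2*y = 8 - 2*y*y = 8 - 2*y²)
a(V) = 3 - V*(581 + V) (a(V) = 3 - V*(V + 581) = 3 - V*(581 + V))
((85650 - 1*(-148975)) + a(-283)) + F(K) = ((85650 - 1*(-148975)) + (3 - 1*(-283)² - 581*(-283))) + (8 - 2*(-492)²) = ((85650 + 148975) + (3 - 1*80089 + 164423)) + (8 - 2*242064) = (234625 + (3 - 80089 + 164423)) + (8 - 484128) = (234625 + 84337) - 484120 = 318962 - 484120 = -165158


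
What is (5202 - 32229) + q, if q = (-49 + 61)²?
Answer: -26883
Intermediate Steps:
q = 144 (q = 12² = 144)
(5202 - 32229) + q = (5202 - 32229) + 144 = -27027 + 144 = -26883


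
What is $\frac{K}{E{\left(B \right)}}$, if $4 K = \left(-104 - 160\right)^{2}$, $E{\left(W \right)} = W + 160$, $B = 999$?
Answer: $\frac{17424}{1159} \approx 15.034$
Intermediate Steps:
$E{\left(W \right)} = 160 + W$
$K = 17424$ ($K = \frac{\left(-104 - 160\right)^{2}}{4} = \frac{\left(-264\right)^{2}}{4} = \frac{1}{4} \cdot 69696 = 17424$)
$\frac{K}{E{\left(B \right)}} = \frac{17424}{160 + 999} = \frac{17424}{1159}$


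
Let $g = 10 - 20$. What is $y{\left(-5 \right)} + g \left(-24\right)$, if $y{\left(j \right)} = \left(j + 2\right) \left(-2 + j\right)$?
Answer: $261$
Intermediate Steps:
$g = -10$
$y{\left(j \right)} = \left(-2 + j\right) \left(2 + j\right)$ ($y{\left(j \right)} = \left(2 + j\right) \left(-2 + j\right) = \left(-2 + j\right) \left(2 + j\right)$)
$y{\left(-5 \right)} + g \left(-24\right) = \left(-4 + \left(-5\right)^{2}\right) - -240 = \left(-4 + 25\right) + 240 = 21 + 240 = 261$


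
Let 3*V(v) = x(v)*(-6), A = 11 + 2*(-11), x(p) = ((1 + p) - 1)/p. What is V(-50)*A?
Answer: 22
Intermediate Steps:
x(p) = 1 (x(p) = p/p = 1)
A = -11 (A = 11 - 22 = -11)
V(v) = -2 (V(v) = (1*(-6))/3 = (⅓)*(-6) = -2)
V(-50)*A = -2*(-11) = 22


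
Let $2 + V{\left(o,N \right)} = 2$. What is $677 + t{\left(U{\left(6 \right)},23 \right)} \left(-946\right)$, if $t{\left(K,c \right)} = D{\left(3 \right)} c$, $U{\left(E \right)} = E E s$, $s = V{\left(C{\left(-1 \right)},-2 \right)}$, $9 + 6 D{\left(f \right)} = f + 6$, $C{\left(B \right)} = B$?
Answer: $677$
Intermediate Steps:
$D{\left(f \right)} = - \frac{1}{2} + \frac{f}{6}$ ($D{\left(f \right)} = - \frac{3}{2} + \frac{f + 6}{6} = - \frac{3}{2} + \frac{6 + f}{6} = - \frac{3}{2} + \left(1 + \frac{f}{6}\right) = - \frac{1}{2} + \frac{f}{6}$)
$V{\left(o,N \right)} = 0$ ($V{\left(o,N \right)} = -2 + 2 = 0$)
$s = 0$
$U{\left(E \right)} = 0$ ($U{\left(E \right)} = E E 0 = E^{2} \cdot 0 = 0$)
$t{\left(K,c \right)} = 0$ ($t{\left(K,c \right)} = \left(- \frac{1}{2} + \frac{1}{6} \cdot 3\right) c = \left(- \frac{1}{2} + \frac{1}{2}\right) c = 0 c = 0$)
$677 + t{\left(U{\left(6 \right)},23 \right)} \left(-946\right) = 677 + 0 \left(-946\right) = 677 + 0 = 677$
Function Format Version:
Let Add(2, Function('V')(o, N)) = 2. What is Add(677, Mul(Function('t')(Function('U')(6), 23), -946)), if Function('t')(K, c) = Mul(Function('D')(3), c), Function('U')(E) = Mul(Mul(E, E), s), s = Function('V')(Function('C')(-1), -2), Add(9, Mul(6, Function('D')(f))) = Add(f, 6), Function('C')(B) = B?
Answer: 677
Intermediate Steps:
Function('D')(f) = Add(Rational(-1, 2), Mul(Rational(1, 6), f)) (Function('D')(f) = Add(Rational(-3, 2), Mul(Rational(1, 6), Add(f, 6))) = Add(Rational(-3, 2), Mul(Rational(1, 6), Add(6, f))) = Add(Rational(-3, 2), Add(1, Mul(Rational(1, 6), f))) = Add(Rational(-1, 2), Mul(Rational(1, 6), f)))
Function('V')(o, N) = 0 (Function('V')(o, N) = Add(-2, 2) = 0)
s = 0
Function('U')(E) = 0 (Function('U')(E) = Mul(Mul(E, E), 0) = Mul(Pow(E, 2), 0) = 0)
Function('t')(K, c) = 0 (Function('t')(K, c) = Mul(Add(Rational(-1, 2), Mul(Rational(1, 6), 3)), c) = Mul(Add(Rational(-1, 2), Rational(1, 2)), c) = Mul(0, c) = 0)
Add(677, Mul(Function('t')(Function('U')(6), 23), -946)) = Add(677, Mul(0, -946)) = Add(677, 0) = 677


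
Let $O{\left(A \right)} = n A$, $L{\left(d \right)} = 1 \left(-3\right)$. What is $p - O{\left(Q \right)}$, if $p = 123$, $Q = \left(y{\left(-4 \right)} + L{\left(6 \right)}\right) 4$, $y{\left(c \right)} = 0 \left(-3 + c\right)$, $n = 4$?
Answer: $171$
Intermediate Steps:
$L{\left(d \right)} = -3$
$y{\left(c \right)} = 0$
$Q = -12$ ($Q = \left(0 - 3\right) 4 = \left(-3\right) 4 = -12$)
$O{\left(A \right)} = 4 A$
$p - O{\left(Q \right)} = 123 - 4 \left(-12\right) = 123 - -48 = 123 + 48 = 171$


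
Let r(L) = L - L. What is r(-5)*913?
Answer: 0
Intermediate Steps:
r(L) = 0
r(-5)*913 = 0*913 = 0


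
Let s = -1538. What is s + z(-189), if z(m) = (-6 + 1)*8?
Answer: -1578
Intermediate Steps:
z(m) = -40 (z(m) = -5*8 = -40)
s + z(-189) = -1538 - 40 = -1578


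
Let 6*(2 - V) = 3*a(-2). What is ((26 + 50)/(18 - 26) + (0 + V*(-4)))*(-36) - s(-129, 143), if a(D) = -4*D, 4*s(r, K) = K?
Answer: 73/4 ≈ 18.250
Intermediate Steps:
s(r, K) = K/4
V = -2 (V = 2 - (-4*(-2))/2 = 2 - 8/2 = 2 - 1/6*24 = 2 - 4 = -2)
((26 + 50)/(18 - 26) + (0 + V*(-4)))*(-36) - s(-129, 143) = ((26 + 50)/(18 - 26) + (0 - 2*(-4)))*(-36) - 143/4 = (76/(-8) + (0 + 8))*(-36) - 1*143/4 = (76*(-1/8) + 8)*(-36) - 143/4 = (-19/2 + 8)*(-36) - 143/4 = -3/2*(-36) - 143/4 = 54 - 143/4 = 73/4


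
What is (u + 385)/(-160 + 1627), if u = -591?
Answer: -206/1467 ≈ -0.14042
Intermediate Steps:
(u + 385)/(-160 + 1627) = (-591 + 385)/(-160 + 1627) = -206/1467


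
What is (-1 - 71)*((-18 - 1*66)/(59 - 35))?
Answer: 252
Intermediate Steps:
(-1 - 71)*((-18 - 1*66)/(59 - 35)) = -72*(-18 - 66)/24 = -(-6048)/24 = -72*(-7/2) = 252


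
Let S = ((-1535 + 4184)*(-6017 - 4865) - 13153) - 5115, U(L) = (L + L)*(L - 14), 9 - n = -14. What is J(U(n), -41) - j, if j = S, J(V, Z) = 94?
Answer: 28844780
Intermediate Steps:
n = 23 (n = 9 - 1*(-14) = 9 + 14 = 23)
U(L) = 2*L*(-14 + L) (U(L) = (2*L)*(-14 + L) = 2*L*(-14 + L))
S = -28844686 (S = (2649*(-10882) - 13153) - 5115 = (-28826418 - 13153) - 5115 = -28839571 - 5115 = -28844686)
j = -28844686
J(U(n), -41) - j = 94 - 1*(-28844686) = 94 + 28844686 = 28844780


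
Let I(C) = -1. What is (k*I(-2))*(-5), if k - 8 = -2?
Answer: 30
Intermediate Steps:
k = 6 (k = 8 - 2 = 6)
(k*I(-2))*(-5) = (6*(-1))*(-5) = -6*(-5) = 30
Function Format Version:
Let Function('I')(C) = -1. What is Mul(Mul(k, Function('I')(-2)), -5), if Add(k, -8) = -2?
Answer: 30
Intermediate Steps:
k = 6 (k = Add(8, -2) = 6)
Mul(Mul(k, Function('I')(-2)), -5) = Mul(Mul(6, -1), -5) = Mul(-6, -5) = 30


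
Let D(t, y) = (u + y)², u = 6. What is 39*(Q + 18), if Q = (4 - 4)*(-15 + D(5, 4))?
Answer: 702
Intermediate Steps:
D(t, y) = (6 + y)²
Q = 0 (Q = (4 - 4)*(-15 + (6 + 4)²) = 0*(-15 + 10²) = 0*(-15 + 100) = 0*85 = 0)
39*(Q + 18) = 39*(0 + 18) = 39*18 = 702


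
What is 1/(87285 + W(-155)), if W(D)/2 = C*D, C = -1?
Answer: 1/87595 ≈ 1.1416e-5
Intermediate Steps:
W(D) = -2*D (W(D) = 2*(-D) = -2*D)
1/(87285 + W(-155)) = 1/(87285 - 2*(-155)) = 1/(87285 + 310) = 1/87595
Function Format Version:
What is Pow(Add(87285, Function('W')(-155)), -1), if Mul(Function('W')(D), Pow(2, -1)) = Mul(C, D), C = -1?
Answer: Rational(1, 87595) ≈ 1.1416e-5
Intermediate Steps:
Function('W')(D) = Mul(-2, D) (Function('W')(D) = Mul(2, Mul(-1, D)) = Mul(-2, D))
Pow(Add(87285, Function('W')(-155)), -1) = Pow(Add(87285, Mul(-2, -155)), -1) = Pow(Add(87285, 310), -1) = Pow(87595, -1) = Rational(1, 87595)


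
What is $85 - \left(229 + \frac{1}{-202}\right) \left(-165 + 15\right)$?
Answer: $\frac{3477860}{101} \approx 34434.0$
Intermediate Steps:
$85 - \left(229 + \frac{1}{-202}\right) \left(-165 + 15\right) = 85 - \left(229 - \frac{1}{202}\right) \left(-150\right) = 85 - \frac{46257}{202} \left(-150\right) = 85 - - \frac{3469275}{101} = 85 + \frac{3469275}{101} = \frac{3477860}{101}$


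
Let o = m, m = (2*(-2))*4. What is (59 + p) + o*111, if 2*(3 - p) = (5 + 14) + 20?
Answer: -3467/2 ≈ -1733.5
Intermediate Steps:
m = -16 (m = -4*4 = -16)
o = -16
p = -33/2 (p = 3 - ((5 + 14) + 20)/2 = 3 - (19 + 20)/2 = 3 - ½*39 = 3 - 39/2 = -33/2 ≈ -16.500)
(59 + p) + o*111 = (59 - 33/2) - 16*111 = 85/2 - 1776 = -3467/2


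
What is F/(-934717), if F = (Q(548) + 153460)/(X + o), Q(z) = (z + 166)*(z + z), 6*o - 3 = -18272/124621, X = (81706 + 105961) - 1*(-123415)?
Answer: -99982075272/31059905497029313 ≈ -3.2190e-6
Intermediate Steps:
X = 311082 (X = 187667 + 123415 = 311082)
o = 355591/747726 (o = ½ + (-18272/124621)/6 = ½ + (-18272*1/124621)/6 = ½ + (⅙)*(-18272/124621) = ½ - 9136/373863 = 355591/747726 ≈ 0.47556)
Q(z) = 2*z*(166 + z) (Q(z) = (166 + z)*(2*z) = 2*z*(166 + z))
F = 699874526904/232604455123 (F = (2*548*(166 + 548) + 153460)/(311082 + 355591/747726) = (2*548*714 + 153460)/(232604455123/747726) = (782544 + 153460)*(747726/232604455123) = 936004*(747726/232604455123) = 699874526904/232604455123 ≈ 3.0089)
F/(-934717) = (699874526904/232604455123)/(-934717) = (699874526904/232604455123)*(-1/934717) = -99982075272/31059905497029313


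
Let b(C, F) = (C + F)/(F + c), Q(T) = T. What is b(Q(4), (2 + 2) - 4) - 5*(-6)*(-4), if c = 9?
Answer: -1076/9 ≈ -119.56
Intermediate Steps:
b(C, F) = (C + F)/(9 + F) (b(C, F) = (C + F)/(F + 9) = (C + F)/(9 + F))
b(Q(4), (2 + 2) - 4) - 5*(-6)*(-4) = (4 + ((2 + 2) - 4))/(9 + ((2 + 2) - 4)) - 5*(-6)*(-4) = (4 + (4 - 4))/(9 + (4 - 4)) - (-30)*(-4) = (4 + 0)/(9 + 0) - 1*120 = 4/9 - 120 = -1076/9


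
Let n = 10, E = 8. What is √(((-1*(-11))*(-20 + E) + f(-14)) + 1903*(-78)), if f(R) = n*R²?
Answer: I*√146606 ≈ 382.89*I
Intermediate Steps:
f(R) = 10*R²
√(((-1*(-11))*(-20 + E) + f(-14)) + 1903*(-78)) = √(((-1*(-11))*(-20 + 8) + 10*(-14)²) + 1903*(-78)) = √((11*(-12) + 10*196) - 148434) = √((-132 + 1960) - 148434) = √(1828 - 148434) = √(-146606) = I*√146606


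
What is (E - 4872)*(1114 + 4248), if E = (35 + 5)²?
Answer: -17544464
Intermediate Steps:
E = 1600 (E = 40² = 1600)
(E - 4872)*(1114 + 4248) = (1600 - 4872)*(1114 + 4248) = -3272*5362 = -17544464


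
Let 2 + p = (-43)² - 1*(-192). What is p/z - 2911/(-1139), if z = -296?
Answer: -1460765/337144 ≈ -4.3328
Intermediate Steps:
p = 2039 (p = -2 + ((-43)² - 1*(-192)) = -2 + (1849 + 192) = -2 + 2041 = 2039)
p/z - 2911/(-1139) = 2039/(-296) - 2911/(-1139) = 2039*(-1/296) - 2911*(-1/1139) = -2039/296 + 2911/1139 = -1460765/337144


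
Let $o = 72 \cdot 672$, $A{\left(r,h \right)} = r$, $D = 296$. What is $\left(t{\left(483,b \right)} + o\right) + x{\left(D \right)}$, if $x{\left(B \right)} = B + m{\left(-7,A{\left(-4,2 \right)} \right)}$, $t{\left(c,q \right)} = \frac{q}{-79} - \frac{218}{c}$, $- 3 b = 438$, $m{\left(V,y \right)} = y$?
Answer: $\frac{1857383428}{38157} \approx 48677.0$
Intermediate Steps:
$b = -146$ ($b = \left(- \frac{1}{3}\right) 438 = -146$)
$t{\left(c,q \right)} = - \frac{218}{c} - \frac{q}{79}$ ($t{\left(c,q \right)} = q \left(- \frac{1}{79}\right) - \frac{218}{c} = - \frac{q}{79} - \frac{218}{c} = - \frac{218}{c} - \frac{q}{79}$)
$o = 48384$
$x{\left(B \right)} = -4 + B$ ($x{\left(B \right)} = B - 4 = -4 + B$)
$\left(t{\left(483,b \right)} + o\right) + x{\left(D \right)} = \left(\left(- \frac{218}{483} - - \frac{146}{79}\right) + 48384\right) + \left(-4 + 296\right) = \left(\left(\left(-218\right) \frac{1}{483} + \frac{146}{79}\right) + 48384\right) + 292 = \left(\left(- \frac{218}{483} + \frac{146}{79}\right) + 48384\right) + 292 = \left(\frac{53296}{38157} + 48384\right) + 292 = \frac{1846241584}{38157} + 292 = \frac{1857383428}{38157}$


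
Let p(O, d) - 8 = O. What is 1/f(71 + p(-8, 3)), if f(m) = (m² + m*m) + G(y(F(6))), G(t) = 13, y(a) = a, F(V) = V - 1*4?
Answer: 1/10095 ≈ 9.9059e-5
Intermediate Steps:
F(V) = -4 + V (F(V) = V - 4 = -4 + V)
p(O, d) = 8 + O
f(m) = 13 + 2*m² (f(m) = (m² + m*m) + 13 = (m² + m²) + 13 = 2*m² + 13 = 13 + 2*m²)
1/f(71 + p(-8, 3)) = 1/(13 + 2*(71 + (8 - 8))²) = 1/(13 + 2*(71 + 0)²) = 1/(13 + 2*71²) = 1/(13 + 2*5041) = 1/(13 + 10082) = 1/10095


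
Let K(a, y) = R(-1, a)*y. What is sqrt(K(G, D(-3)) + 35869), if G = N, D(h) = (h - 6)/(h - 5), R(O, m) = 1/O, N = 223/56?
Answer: sqrt(573886)/4 ≈ 189.39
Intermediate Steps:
N = 223/56 (N = 223*(1/56) = 223/56 ≈ 3.9821)
D(h) = (-6 + h)/(-5 + h)
G = 223/56 ≈ 3.9821
K(a, y) = -y (K(a, y) = y/(-1) = -y)
sqrt(K(G, D(-3)) + 35869) = sqrt(-(-6 - 3)/(-5 - 3) + 35869) = sqrt(-(-9)/(-8) + 35869) = sqrt(-(-1)*(-9)/8 + 35869) = sqrt(-1*9/8 + 35869) = sqrt(-9/8 + 35869) = sqrt(286943/8) = sqrt(573886)/4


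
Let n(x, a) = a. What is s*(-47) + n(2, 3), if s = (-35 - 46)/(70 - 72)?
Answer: -3801/2 ≈ -1900.5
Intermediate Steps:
s = 81/2 (s = -81/(-2) = -81*(-1/2) = 81/2 ≈ 40.500)
s*(-47) + n(2, 3) = (81/2)*(-47) + 3 = -3807/2 + 3 = -3801/2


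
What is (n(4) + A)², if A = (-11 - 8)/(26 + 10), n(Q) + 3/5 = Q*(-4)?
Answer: 9504889/32400 ≈ 293.36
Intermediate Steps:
n(Q) = -⅗ - 4*Q (n(Q) = -⅗ + Q*(-4) = -⅗ - 4*Q)
A = -19/36 ≈ -0.52778
(n(4) + A)² = ((-⅗ - 4*4) - 19/36)² = ((-⅗ - 16) - 19/36)² = (-83/5 - 19/36)² = (-3083/180)² = 9504889/32400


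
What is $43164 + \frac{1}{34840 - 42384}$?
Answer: $\frac{325629215}{7544} \approx 43164.0$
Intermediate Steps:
$43164 + \frac{1}{34840 - 42384} = 43164 + \frac{1}{-7544} = 43164 - \frac{1}{7544} = \frac{325629215}{7544}$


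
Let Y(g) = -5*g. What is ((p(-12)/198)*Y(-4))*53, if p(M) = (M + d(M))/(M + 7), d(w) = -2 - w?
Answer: 212/99 ≈ 2.1414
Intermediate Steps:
p(M) = -2/(7 + M) (p(M) = (M + (-2 - M))/(M + 7) = -2/(7 + M))
((p(-12)/198)*Y(-4))*53 = ((-2/(7 - 12)/198)*(-5*(-4)))*53 = ((-2/(-5)*(1/198))*20)*53 = ((-2*(-⅕)*(1/198))*20)*53 = (((⅖)*(1/198))*20)*53 = ((1/495)*20)*53 = (4/99)*53 = 212/99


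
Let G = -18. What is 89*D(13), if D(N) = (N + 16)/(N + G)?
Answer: -2581/5 ≈ -516.20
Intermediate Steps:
D(N) = (16 + N)/(-18 + N) (D(N) = (N + 16)/(N - 18) = (16 + N)/(-18 + N))
89*D(13) = 89*((16 + 13)/(-18 + 13)) = 89*(29/(-5)) = 89*(-⅕*29) = 89*(-29/5) = -2581/5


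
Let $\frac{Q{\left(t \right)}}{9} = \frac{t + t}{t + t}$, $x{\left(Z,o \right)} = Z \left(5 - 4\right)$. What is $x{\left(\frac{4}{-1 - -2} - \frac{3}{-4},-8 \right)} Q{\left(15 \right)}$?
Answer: $\frac{171}{4} \approx 42.75$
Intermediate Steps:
$x{\left(Z,o \right)} = Z$ ($x{\left(Z,o \right)} = Z 1 = Z$)
$Q{\left(t \right)} = 9$ ($Q{\left(t \right)} = 9 \frac{t + t}{t + t} = 9 \frac{2 t}{2 t} = 9 \cdot 2 t \frac{1}{2 t} = 9 \cdot 1 = 9$)
$x{\left(\frac{4}{-1 - -2} - \frac{3}{-4},-8 \right)} Q{\left(15 \right)} = \left(\frac{4}{-1 - -2} - \frac{3}{-4}\right) 9 = \left(\frac{4}{-1 + 2} - - \frac{3}{4}\right) 9 = \left(\frac{4}{1} + \frac{3}{4}\right) 9 = \left(4 \cdot 1 + \frac{3}{4}\right) 9 = \left(4 + \frac{3}{4}\right) 9 = \frac{19}{4} \cdot 9 = \frac{171}{4}$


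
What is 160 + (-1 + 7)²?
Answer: 196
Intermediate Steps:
160 + (-1 + 7)² = 160 + 6² = 160 + 36 = 196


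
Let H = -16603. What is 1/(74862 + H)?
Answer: 1/58259 ≈ 1.7165e-5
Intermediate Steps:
1/(74862 + H) = 1/(74862 - 16603) = 1/58259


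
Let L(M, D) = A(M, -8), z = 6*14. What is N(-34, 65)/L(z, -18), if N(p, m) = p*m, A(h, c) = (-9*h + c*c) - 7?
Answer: 2210/699 ≈ 3.1617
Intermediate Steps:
z = 84
A(h, c) = -7 + c² - 9*h (A(h, c) = (-9*h + c²) - 7 = (c² - 9*h) - 7 = -7 + c² - 9*h)
N(p, m) = m*p
L(M, D) = 57 - 9*M (L(M, D) = -7 + (-8)² - 9*M = -7 + 64 - 9*M = 57 - 9*M)
N(-34, 65)/L(z, -18) = (65*(-34))/(57 - 9*84) = -2210/(57 - 756) = -2210/(-699) = -2210*(-1/699) = 2210/699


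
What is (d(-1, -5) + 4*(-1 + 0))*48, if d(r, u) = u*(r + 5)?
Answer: -1152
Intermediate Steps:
d(r, u) = u*(5 + r)
(d(-1, -5) + 4*(-1 + 0))*48 = (-5*(5 - 1) + 4*(-1 + 0))*48 = (-5*4 + 4*(-1))*48 = (-20 - 4)*48 = -24*48 = -1152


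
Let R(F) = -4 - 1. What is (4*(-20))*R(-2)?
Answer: 400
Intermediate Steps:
R(F) = -5
(4*(-20))*R(-2) = (4*(-20))*(-5) = -80*(-5) = 400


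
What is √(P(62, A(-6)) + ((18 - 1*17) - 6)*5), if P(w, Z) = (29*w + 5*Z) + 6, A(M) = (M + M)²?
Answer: 7*√51 ≈ 49.990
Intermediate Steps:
A(M) = 4*M² (A(M) = (2*M)² = 4*M²)
P(w, Z) = 6 + 5*Z + 29*w (P(w, Z) = (5*Z + 29*w) + 6 = 6 + 5*Z + 29*w)
√(P(62, A(-6)) + ((18 - 1*17) - 6)*5) = √((6 + 5*(4*(-6)²) + 29*62) + ((18 - 1*17) - 6)*5) = √((6 + 5*(4*36) + 1798) + ((18 - 17) - 6)*5) = √((6 + 5*144 + 1798) + (1 - 6)*5) = √((6 + 720 + 1798) - 5*5) = √(2524 - 25) = √2499 = 7*√51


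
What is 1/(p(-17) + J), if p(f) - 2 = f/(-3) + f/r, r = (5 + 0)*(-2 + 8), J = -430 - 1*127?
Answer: -10/5499 ≈ -0.0018185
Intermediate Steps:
J = -557 (J = -430 - 127 = -557)
r = 30 (r = 5*6 = 30)
p(f) = 2 - 3*f/10 (p(f) = 2 + (f/(-3) + f/30) = 2 + (f*(-1/3) + f*(1/30)) = 2 + (-f/3 + f/30) = 2 - 3*f/10)
1/(p(-17) + J) = 1/((2 - 3/10*(-17)) - 557) = 1/((2 + 51/10) - 557) = 1/(71/10 - 557) = 1/(-5499/10) = -10/5499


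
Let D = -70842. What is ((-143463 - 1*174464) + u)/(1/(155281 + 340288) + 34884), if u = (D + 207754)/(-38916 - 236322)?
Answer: -21682563192924061/2379078691138143 ≈ -9.1138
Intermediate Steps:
u = -68456/137619 (u = (-70842 + 207754)/(-38916 - 236322) = 136912/(-275238) = 136912*(-1/275238) = -68456/137619 ≈ -0.49743)
((-143463 - 1*174464) + u)/(1/(155281 + 340288) + 34884) = ((-143463 - 1*174464) - 68456/137619)/(1/(155281 + 340288) + 34884) = ((-143463 - 174464) - 68456/137619)/(1/495569 + 34884) = (-317927 - 68456/137619)/(1/495569 + 34884) = -43752864269/(137619*17287428997/495569) = -43752864269/137619*495569/17287428997 = -21682563192924061/2379078691138143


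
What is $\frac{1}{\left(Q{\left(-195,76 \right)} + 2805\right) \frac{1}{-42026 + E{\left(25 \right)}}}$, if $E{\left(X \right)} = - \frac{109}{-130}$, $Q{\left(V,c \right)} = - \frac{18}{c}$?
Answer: $- \frac{103802149}{6927765} \approx -14.983$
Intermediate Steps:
$E{\left(X \right)} = \frac{109}{130}$ ($E{\left(X \right)} = \left(-109\right) \left(- \frac{1}{130}\right) = \frac{109}{130}$)
$\frac{1}{\left(Q{\left(-195,76 \right)} + 2805\right) \frac{1}{-42026 + E{\left(25 \right)}}} = \frac{1}{\left(- \frac{18}{76} + 2805\right) \frac{1}{-42026 + \frac{109}{130}}} = \frac{1}{\left(\left(-18\right) \frac{1}{76} + 2805\right) \frac{1}{- \frac{5463271}{130}}} = \frac{1}{\left(- \frac{9}{38} + 2805\right) \left(- \frac{130}{5463271}\right)} = \frac{1}{\frac{106581}{38} \left(- \frac{130}{5463271}\right)} = \frac{1}{- \frac{6927765}{103802149}} = - \frac{103802149}{6927765}$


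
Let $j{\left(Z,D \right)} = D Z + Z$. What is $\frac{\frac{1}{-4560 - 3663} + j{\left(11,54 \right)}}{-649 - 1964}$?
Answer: $- \frac{4974914}{21486699} \approx -0.23153$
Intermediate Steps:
$j{\left(Z,D \right)} = Z + D Z$
$\frac{\frac{1}{-4560 - 3663} + j{\left(11,54 \right)}}{-649 - 1964} = \frac{\frac{1}{-4560 - 3663} + 11 \left(1 + 54\right)}{-649 - 1964} = \frac{\frac{1}{-8223} + 11 \cdot 55}{-2613} = \left(- \frac{1}{8223} + 605\right) \left(- \frac{1}{2613}\right) = \frac{4974914}{8223} \left(- \frac{1}{2613}\right) = - \frac{4974914}{21486699}$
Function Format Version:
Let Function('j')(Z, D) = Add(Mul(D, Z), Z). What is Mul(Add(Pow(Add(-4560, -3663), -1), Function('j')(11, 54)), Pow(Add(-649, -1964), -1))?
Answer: Rational(-4974914, 21486699) ≈ -0.23153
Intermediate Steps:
Function('j')(Z, D) = Add(Z, Mul(D, Z))
Mul(Add(Pow(Add(-4560, -3663), -1), Function('j')(11, 54)), Pow(Add(-649, -1964), -1)) = Mul(Add(Pow(Add(-4560, -3663), -1), Mul(11, Add(1, 54))), Pow(Add(-649, -1964), -1)) = Mul(Add(Pow(-8223, -1), Mul(11, 55)), Pow(-2613, -1)) = Mul(Add(Rational(-1, 8223), 605), Rational(-1, 2613)) = Mul(Rational(4974914, 8223), Rational(-1, 2613)) = Rational(-4974914, 21486699)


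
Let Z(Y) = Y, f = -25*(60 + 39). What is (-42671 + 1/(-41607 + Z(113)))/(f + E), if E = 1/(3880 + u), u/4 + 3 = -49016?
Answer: 170150203466550/9869038790447 ≈ 17.241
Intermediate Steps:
u = -196076 (u = -12 + 4*(-49016) = -12 - 196064 = -196076)
f = -2475 (f = -25*99 = -2475)
E = -1/192196 (E = 1/(3880 - 196076) = 1/(-192196) = -1/192196 ≈ -5.2030e-6)
(-42671 + 1/(-41607 + Z(113)))/(f + E) = (-42671 + 1/(-41607 + 113))/(-2475 - 1/192196) = (-42671 + 1/(-41494))/(-475685101/192196) = (-42671 - 1/41494)*(-192196/475685101) = -1770590475/41494*(-192196/475685101) = 170150203466550/9869038790447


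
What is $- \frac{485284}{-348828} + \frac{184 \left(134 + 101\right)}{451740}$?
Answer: $\frac{325424329}{218860501} \approx 1.4869$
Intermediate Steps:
$- \frac{485284}{-348828} + \frac{184 \left(134 + 101\right)}{451740} = \left(-485284\right) \left(- \frac{1}{348828}\right) + 184 \cdot 235 \cdot \frac{1}{451740} = \frac{121321}{87207} + 43240 \cdot \frac{1}{451740} = \frac{121321}{87207} + \frac{2162}{22587} = \frac{325424329}{218860501}$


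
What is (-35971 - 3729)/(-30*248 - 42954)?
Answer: 19850/25197 ≈ 0.78779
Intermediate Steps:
(-35971 - 3729)/(-30*248 - 42954) = -39700/(-7440 - 42954) = -39700/(-50394) = -39700*(-1/50394) = 19850/25197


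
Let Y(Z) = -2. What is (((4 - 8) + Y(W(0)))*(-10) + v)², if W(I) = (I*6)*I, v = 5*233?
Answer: 1500625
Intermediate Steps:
v = 1165
W(I) = 6*I² (W(I) = (6*I)*I = 6*I²)
(((4 - 8) + Y(W(0)))*(-10) + v)² = (((4 - 8) - 2)*(-10) + 1165)² = ((-4 - 2)*(-10) + 1165)² = (-6*(-10) + 1165)² = (60 + 1165)² = 1225² = 1500625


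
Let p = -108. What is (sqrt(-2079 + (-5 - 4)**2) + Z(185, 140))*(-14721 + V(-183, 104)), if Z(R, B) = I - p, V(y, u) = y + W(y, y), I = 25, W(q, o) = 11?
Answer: -1980769 - 44679*I*sqrt(222) ≈ -1.9808e+6 - 6.657e+5*I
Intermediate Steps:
V(y, u) = 11 + y (V(y, u) = y + 11 = 11 + y)
Z(R, B) = 133 (Z(R, B) = 25 - 1*(-108) = 25 + 108 = 133)
(sqrt(-2079 + (-5 - 4)**2) + Z(185, 140))*(-14721 + V(-183, 104)) = (sqrt(-2079 + (-5 - 4)**2) + 133)*(-14721 + (11 - 183)) = (sqrt(-2079 + (-9)**2) + 133)*(-14721 - 172) = (sqrt(-2079 + 81) + 133)*(-14893) = (sqrt(-1998) + 133)*(-14893) = (3*I*sqrt(222) + 133)*(-14893) = (133 + 3*I*sqrt(222))*(-14893) = -1980769 - 44679*I*sqrt(222)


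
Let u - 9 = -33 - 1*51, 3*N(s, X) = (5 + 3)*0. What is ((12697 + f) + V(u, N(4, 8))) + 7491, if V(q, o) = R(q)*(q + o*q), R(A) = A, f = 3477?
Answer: 29290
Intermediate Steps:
N(s, X) = 0 (N(s, X) = ((5 + 3)*0)/3 = (8*0)/3 = (1/3)*0 = 0)
u = -75 (u = 9 + (-33 - 1*51) = 9 + (-33 - 51) = 9 - 84 = -75)
V(q, o) = q*(q + o*q)
((12697 + f) + V(u, N(4, 8))) + 7491 = ((12697 + 3477) + (-75)**2*(1 + 0)) + 7491 = (16174 + 5625*1) + 7491 = (16174 + 5625) + 7491 = 21799 + 7491 = 29290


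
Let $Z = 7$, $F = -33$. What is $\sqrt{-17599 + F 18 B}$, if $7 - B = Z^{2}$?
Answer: $\sqrt{7349} \approx 85.726$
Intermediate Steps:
$B = -42$ ($B = 7 - 7^{2} = 7 - 49 = -42$)
$\sqrt{-17599 + F 18 B} = \sqrt{-17599 + \left(-33\right) 18 \left(-42\right)} = \sqrt{-17599 - -24948} = \sqrt{-17599 + 24948} = \sqrt{7349}$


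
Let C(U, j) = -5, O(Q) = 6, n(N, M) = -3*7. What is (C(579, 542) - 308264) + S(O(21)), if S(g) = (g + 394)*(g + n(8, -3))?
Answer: -314269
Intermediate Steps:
n(N, M) = -21
S(g) = (-21 + g)*(394 + g) (S(g) = (g + 394)*(g - 21) = (394 + g)*(-21 + g) = (-21 + g)*(394 + g))
(C(579, 542) - 308264) + S(O(21)) = (-5 - 308264) + (-8274 + 6² + 373*6) = -308269 + (-8274 + 36 + 2238) = -308269 - 6000 = -314269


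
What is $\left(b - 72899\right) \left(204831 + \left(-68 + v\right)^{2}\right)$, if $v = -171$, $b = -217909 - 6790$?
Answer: $-77956391296$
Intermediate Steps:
$b = -224699$
$\left(b - 72899\right) \left(204831 + \left(-68 + v\right)^{2}\right) = \left(-224699 - 72899\right) \left(204831 + \left(-68 - 171\right)^{2}\right) = - 297598 \left(204831 + \left(-239\right)^{2}\right) = - 297598 \left(204831 + 57121\right) = \left(-297598\right) 261952 = -77956391296$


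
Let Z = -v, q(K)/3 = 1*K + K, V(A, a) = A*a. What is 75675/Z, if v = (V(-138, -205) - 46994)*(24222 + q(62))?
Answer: 25225/153335392 ≈ 0.00016451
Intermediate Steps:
q(K) = 6*K (q(K) = 3*(1*K + K) = 3*(K + K) = 3*(2*K) = 6*K)
v = -460006176 (v = (-138*(-205) - 46994)*(24222 + 6*62) = (28290 - 46994)*(24222 + 372) = -18704*24594 = -460006176)
Z = 460006176 (Z = -1*(-460006176) = 460006176)
75675/Z = 75675/460006176 = 75675*(1/460006176) = 25225/153335392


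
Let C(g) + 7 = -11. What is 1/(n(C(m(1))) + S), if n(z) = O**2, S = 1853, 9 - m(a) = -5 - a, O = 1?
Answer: 1/1854 ≈ 0.00053937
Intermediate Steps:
m(a) = 14 + a (m(a) = 9 - (-5 - a) = 9 + (5 + a) = 14 + a)
C(g) = -18 (C(g) = -7 - 11 = -18)
n(z) = 1 (n(z) = 1**2 = 1)
1/(n(C(m(1))) + S) = 1/(1 + 1853) = 1/1854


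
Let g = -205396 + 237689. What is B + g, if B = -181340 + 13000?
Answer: -136047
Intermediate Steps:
g = 32293
B = -168340
B + g = -168340 + 32293 = -136047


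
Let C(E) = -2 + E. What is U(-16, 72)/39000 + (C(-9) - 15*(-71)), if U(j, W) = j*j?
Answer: 5138282/4875 ≈ 1054.0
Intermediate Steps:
U(j, W) = j**2
U(-16, 72)/39000 + (C(-9) - 15*(-71)) = (-16)**2/39000 + ((-2 - 9) - 15*(-71)) = 256*(1/39000) + (-11 + 1065) = 32/4875 + 1054 = 5138282/4875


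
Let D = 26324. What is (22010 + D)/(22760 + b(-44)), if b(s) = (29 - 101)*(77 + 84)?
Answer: 24167/5584 ≈ 4.3279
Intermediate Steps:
b(s) = -11592 (b(s) = -72*161 = -11592)
(22010 + D)/(22760 + b(-44)) = (22010 + 26324)/(22760 - 11592) = 48334/11168 = 48334*(1/11168) = 24167/5584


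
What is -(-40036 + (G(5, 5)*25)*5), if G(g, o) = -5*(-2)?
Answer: 38786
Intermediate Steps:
G(g, o) = 10
-(-40036 + (G(5, 5)*25)*5) = -(-40036 + (10*25)*5) = -(-40036 + 250*5) = -(-40036 + 1250) = -1*(-38786) = 38786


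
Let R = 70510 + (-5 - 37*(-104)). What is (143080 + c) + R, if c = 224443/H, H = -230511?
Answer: 50120473820/230511 ≈ 2.1743e+5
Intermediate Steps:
c = -224443/230511 (c = 224443/(-230511) = 224443*(-1/230511) = -224443/230511 ≈ -0.97368)
R = 74353 (R = 70510 + (-5 + 3848) = 70510 + 3843 = 74353)
(143080 + c) + R = (143080 - 224443/230511) + 74353 = 32981289437/230511 + 74353 = 50120473820/230511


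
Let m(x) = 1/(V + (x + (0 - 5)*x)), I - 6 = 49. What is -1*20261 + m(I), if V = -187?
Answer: -8246228/407 ≈ -20261.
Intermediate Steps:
I = 55 (I = 6 + 49 = 55)
m(x) = 1/(-187 - 4*x) (m(x) = 1/(-187 + (x + (0 - 5)*x)) = 1/(-187 + (x - 5*x)) = 1/(-187 - 4*x))
-1*20261 + m(I) = -1*20261 - 1/(187 + 4*55) = -20261 - 1/(187 + 220) = -20261 - 1/407 = -8246228/407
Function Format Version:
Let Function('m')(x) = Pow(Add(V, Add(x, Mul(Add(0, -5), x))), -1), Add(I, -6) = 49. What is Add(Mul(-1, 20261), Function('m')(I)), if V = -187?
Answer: Rational(-8246228, 407) ≈ -20261.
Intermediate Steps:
I = 55 (I = Add(6, 49) = 55)
Function('m')(x) = Pow(Add(-187, Mul(-4, x)), -1) (Function('m')(x) = Pow(Add(-187, Add(x, Mul(Add(0, -5), x))), -1) = Pow(Add(-187, Add(x, Mul(-5, x))), -1) = Pow(Add(-187, Mul(-4, x)), -1))
Add(Mul(-1, 20261), Function('m')(I)) = Add(Mul(-1, 20261), Mul(-1, Pow(Add(187, Mul(4, 55)), -1))) = Add(-20261, Mul(-1, Pow(Add(187, 220), -1))) = Add(-20261, Mul(-1, Pow(407, -1))) = Add(-20261, Mul(-1, Rational(1, 407))) = Add(-20261, Rational(-1, 407)) = Rational(-8246228, 407)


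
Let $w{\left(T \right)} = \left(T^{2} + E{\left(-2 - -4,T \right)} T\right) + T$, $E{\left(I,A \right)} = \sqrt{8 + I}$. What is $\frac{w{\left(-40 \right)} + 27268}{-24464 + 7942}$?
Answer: $- \frac{14414}{8261} + \frac{20 \sqrt{10}}{8261} \approx -1.7372$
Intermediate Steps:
$w{\left(T \right)} = T + T^{2} + T \sqrt{10}$ ($w{\left(T \right)} = \left(T^{2} + \sqrt{8 - -2} T\right) + T = \left(T^{2} + \sqrt{8 + \left(-2 + 4\right)} T\right) + T = \left(T^{2} + \sqrt{8 + 2} T\right) + T = \left(T^{2} + \sqrt{10} T\right) + T = \left(T^{2} + T \sqrt{10}\right) + T = T + T^{2} + T \sqrt{10}$)
$\frac{w{\left(-40 \right)} + 27268}{-24464 + 7942} = \frac{- 40 \left(1 - 40 + \sqrt{10}\right) + 27268}{-24464 + 7942} = \frac{- 40 \left(-39 + \sqrt{10}\right) + 27268}{-16522} = \left(\left(1560 - 40 \sqrt{10}\right) + 27268\right) \left(- \frac{1}{16522}\right) = \left(28828 - 40 \sqrt{10}\right) \left(- \frac{1}{16522}\right) = - \frac{14414}{8261} + \frac{20 \sqrt{10}}{8261}$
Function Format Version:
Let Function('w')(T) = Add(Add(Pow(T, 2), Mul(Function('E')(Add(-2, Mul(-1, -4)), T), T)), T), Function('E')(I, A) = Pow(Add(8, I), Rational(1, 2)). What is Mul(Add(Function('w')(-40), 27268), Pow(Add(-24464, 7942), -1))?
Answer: Add(Rational(-14414, 8261), Mul(Rational(20, 8261), Pow(10, Rational(1, 2)))) ≈ -1.7372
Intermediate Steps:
Function('w')(T) = Add(T, Pow(T, 2), Mul(T, Pow(10, Rational(1, 2)))) (Function('w')(T) = Add(Add(Pow(T, 2), Mul(Pow(Add(8, Add(-2, Mul(-1, -4))), Rational(1, 2)), T)), T) = Add(Add(Pow(T, 2), Mul(Pow(Add(8, Add(-2, 4)), Rational(1, 2)), T)), T) = Add(Add(Pow(T, 2), Mul(Pow(Add(8, 2), Rational(1, 2)), T)), T) = Add(Add(Pow(T, 2), Mul(Pow(10, Rational(1, 2)), T)), T) = Add(Add(Pow(T, 2), Mul(T, Pow(10, Rational(1, 2)))), T) = Add(T, Pow(T, 2), Mul(T, Pow(10, Rational(1, 2)))))
Mul(Add(Function('w')(-40), 27268), Pow(Add(-24464, 7942), -1)) = Mul(Add(Mul(-40, Add(1, -40, Pow(10, Rational(1, 2)))), 27268), Pow(Add(-24464, 7942), -1)) = Mul(Add(Mul(-40, Add(-39, Pow(10, Rational(1, 2)))), 27268), Pow(-16522, -1)) = Mul(Add(Add(1560, Mul(-40, Pow(10, Rational(1, 2)))), 27268), Rational(-1, 16522)) = Mul(Add(28828, Mul(-40, Pow(10, Rational(1, 2)))), Rational(-1, 16522)) = Add(Rational(-14414, 8261), Mul(Rational(20, 8261), Pow(10, Rational(1, 2))))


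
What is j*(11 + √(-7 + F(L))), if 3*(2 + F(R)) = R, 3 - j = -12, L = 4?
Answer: 165 + 5*I*√69 ≈ 165.0 + 41.533*I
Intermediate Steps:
j = 15 (j = 3 - 1*(-12) = 3 + 12 = 15)
F(R) = -2 + R/3
j*(11 + √(-7 + F(L))) = 15*(11 + √(-7 + (-2 + (⅓)*4))) = 15*(11 + √(-7 + (-2 + 4/3))) = 15*(11 + √(-7 - ⅔)) = 15*(11 + √(-23/3)) = 15*(11 + I*√69/3) = 165 + 5*I*√69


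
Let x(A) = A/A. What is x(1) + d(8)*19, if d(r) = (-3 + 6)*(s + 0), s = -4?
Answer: -227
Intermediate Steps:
x(A) = 1
d(r) = -12 (d(r) = (-3 + 6)*(-4 + 0) = 3*(-4) = -12)
x(1) + d(8)*19 = 1 - 12*19 = 1 - 228 = -227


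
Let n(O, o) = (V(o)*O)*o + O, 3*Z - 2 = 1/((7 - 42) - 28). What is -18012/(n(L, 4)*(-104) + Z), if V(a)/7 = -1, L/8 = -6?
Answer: 3404268/25474051 ≈ 0.13364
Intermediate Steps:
L = -48 (L = 8*(-6) = -48)
V(a) = -7 (V(a) = 7*(-1) = -7)
Z = 125/189 (Z = ⅔ + 1/(3*((7 - 42) - 28)) = ⅔ + 1/(3*(-35 - 28)) = ⅔ + (⅓)/(-63) = ⅔ + (⅓)*(-1/63) = ⅔ - 1/189 = 125/189 ≈ 0.66138)
n(O, o) = O - 7*O*o (n(O, o) = (-7*O)*o + O = -7*O*o + O = O - 7*O*o)
-18012/(n(L, 4)*(-104) + Z) = -18012/(-48*(1 - 7*4)*(-104) + 125/189) = -18012/(-48*(1 - 28)*(-104) + 125/189) = -18012/(-48*(-27)*(-104) + 125/189) = -18012/(1296*(-104) + 125/189) = -18012/(-134784 + 125/189) = -18012/(-25474051/189) = -18012*(-189/25474051) = 3404268/25474051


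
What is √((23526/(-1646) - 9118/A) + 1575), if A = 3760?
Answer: √422187881270/16460 ≈ 39.475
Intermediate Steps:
√((23526/(-1646) - 9118/A) + 1575) = √((23526/(-1646) - 9118/3760) + 1575) = √((23526*(-1/1646) - 9118*1/3760) + 1575) = √((-11763/823 - 97/40) + 1575) = √(-550351/32920 + 1575) = √(51298649/32920) = √422187881270/16460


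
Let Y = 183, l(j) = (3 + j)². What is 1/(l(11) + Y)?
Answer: 1/379 ≈ 0.0026385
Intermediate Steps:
1/(l(11) + Y) = 1/((3 + 11)² + 183) = 1/(14² + 183) = 1/(196 + 183) = 1/379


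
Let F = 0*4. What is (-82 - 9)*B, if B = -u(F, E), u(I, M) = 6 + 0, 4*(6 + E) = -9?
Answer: 546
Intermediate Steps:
F = 0
E = -33/4 (E = -6 + (¼)*(-9) = -6 - 9/4 = -33/4 ≈ -8.2500)
u(I, M) = 6
B = -6 (B = -1*6 = -6)
(-82 - 9)*B = (-82 - 9)*(-6) = -91*(-6) = 546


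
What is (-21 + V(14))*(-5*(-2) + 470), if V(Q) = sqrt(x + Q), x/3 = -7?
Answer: -10080 + 480*I*sqrt(7) ≈ -10080.0 + 1270.0*I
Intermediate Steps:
x = -21 (x = 3*(-7) = -21)
V(Q) = sqrt(-21 + Q)
(-21 + V(14))*(-5*(-2) + 470) = (-21 + sqrt(-21 + 14))*(-5*(-2) + 470) = (-21 + sqrt(-7))*(10 + 470) = (-21 + I*sqrt(7))*480 = -10080 + 480*I*sqrt(7)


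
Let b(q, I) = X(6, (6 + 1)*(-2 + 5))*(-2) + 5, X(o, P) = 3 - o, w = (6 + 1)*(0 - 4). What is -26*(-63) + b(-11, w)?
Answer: 1649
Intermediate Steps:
w = -28 (w = 7*(-4) = -28)
b(q, I) = 11 (b(q, I) = (3 - 1*6)*(-2) + 5 = (3 - 6)*(-2) + 5 = -3*(-2) + 5 = 6 + 5 = 11)
-26*(-63) + b(-11, w) = -26*(-63) + 11 = 1638 + 11 = 1649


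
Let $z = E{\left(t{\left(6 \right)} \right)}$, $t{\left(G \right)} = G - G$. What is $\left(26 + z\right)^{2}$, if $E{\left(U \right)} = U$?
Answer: $676$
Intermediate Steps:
$t{\left(G \right)} = 0$
$z = 0$
$\left(26 + z\right)^{2} = \left(26 + 0\right)^{2} = 26^{2} = 676$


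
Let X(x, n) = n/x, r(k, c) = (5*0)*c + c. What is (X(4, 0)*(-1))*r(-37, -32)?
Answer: 0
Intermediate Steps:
r(k, c) = c (r(k, c) = 0*c + c = 0 + c = c)
(X(4, 0)*(-1))*r(-37, -32) = ((0/4)*(-1))*(-32) = ((0*(¼))*(-1))*(-32) = (0*(-1))*(-32) = 0*(-32) = 0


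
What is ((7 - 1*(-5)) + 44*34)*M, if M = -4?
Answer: -6032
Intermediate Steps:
((7 - 1*(-5)) + 44*34)*M = ((7 - 1*(-5)) + 44*34)*(-4) = ((7 + 5) + 1496)*(-4) = (12 + 1496)*(-4) = 1508*(-4) = -6032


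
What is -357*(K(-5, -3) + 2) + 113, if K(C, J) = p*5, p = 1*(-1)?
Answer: 1184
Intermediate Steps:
p = -1
K(C, J) = -5 (K(C, J) = -1*5 = -5)
-357*(K(-5, -3) + 2) + 113 = -357*(-5 + 2) + 113 = -357*(-3) + 113 = -51*(-21) + 113 = 1071 + 113 = 1184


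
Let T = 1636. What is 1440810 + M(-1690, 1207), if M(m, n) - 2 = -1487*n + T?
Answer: -352361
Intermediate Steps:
M(m, n) = 1638 - 1487*n (M(m, n) = 2 + (-1487*n + 1636) = 2 + (1636 - 1487*n) = 1638 - 1487*n)
1440810 + M(-1690, 1207) = 1440810 + (1638 - 1487*1207) = 1440810 + (1638 - 1794809) = 1440810 - 1793171 = -352361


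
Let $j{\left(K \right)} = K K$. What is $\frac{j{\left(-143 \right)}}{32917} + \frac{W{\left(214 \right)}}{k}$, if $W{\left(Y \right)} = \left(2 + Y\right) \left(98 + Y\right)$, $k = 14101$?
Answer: $\frac{2506693813}{464162617} \approx 5.4005$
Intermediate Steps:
$j{\left(K \right)} = K^{2}$
$\frac{j{\left(-143 \right)}}{32917} + \frac{W{\left(214 \right)}}{k} = \frac{\left(-143\right)^{2}}{32917} + \frac{196 + 214^{2} + 100 \cdot 214}{14101} = 20449 \cdot \frac{1}{32917} + \left(196 + 45796 + 21400\right) \frac{1}{14101} = \frac{20449}{32917} + 67392 \cdot \frac{1}{14101} = \frac{20449}{32917} + \frac{67392}{14101} = \frac{2506693813}{464162617}$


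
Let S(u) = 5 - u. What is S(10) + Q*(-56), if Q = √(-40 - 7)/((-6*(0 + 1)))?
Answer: -5 + 28*I*√47/3 ≈ -5.0 + 63.986*I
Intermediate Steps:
Q = -I*√47/6 (Q = √(-47)/((-6*1)) = (I*√47)/(-6) = (I*√47)*(-⅙) = -I*√47/6 ≈ -1.1426*I)
S(10) + Q*(-56) = (5 - 1*10) - I*√47/6*(-56) = (5 - 10) + 28*I*√47/3 = -5 + 28*I*√47/3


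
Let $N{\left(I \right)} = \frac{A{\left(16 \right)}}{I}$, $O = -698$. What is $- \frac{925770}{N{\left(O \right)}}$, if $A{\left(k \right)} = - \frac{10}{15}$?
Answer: $-969281190$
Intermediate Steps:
$A{\left(k \right)} = - \frac{2}{3}$ ($A{\left(k \right)} = \left(-10\right) \frac{1}{15} = - \frac{2}{3}$)
$N{\left(I \right)} = - \frac{2}{3 I}$
$- \frac{925770}{N{\left(O \right)}} = - \frac{925770}{\left(- \frac{2}{3}\right) \frac{1}{-698}} = - \frac{925770}{\left(- \frac{2}{3}\right) \left(- \frac{1}{698}\right)} = - 925770 \frac{1}{\frac{1}{1047}} = \left(-925770\right) 1047 = -969281190$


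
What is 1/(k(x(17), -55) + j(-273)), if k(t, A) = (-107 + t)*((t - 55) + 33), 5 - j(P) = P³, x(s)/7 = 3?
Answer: 1/20346508 ≈ 4.9148e-8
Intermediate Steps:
x(s) = 21 (x(s) = 7*3 = 21)
j(P) = 5 - P³
k(t, A) = (-107 + t)*(-22 + t) (k(t, A) = (-107 + t)*((-55 + t) + 33) = (-107 + t)*(-22 + t))
1/(k(x(17), -55) + j(-273)) = 1/((2354 + 21² - 129*21) + (5 - 1*(-273)³)) = 1/((2354 + 441 - 2709) + (5 - 1*(-20346417))) = 1/(86 + (5 + 20346417)) = 1/(86 + 20346422) = 1/20346508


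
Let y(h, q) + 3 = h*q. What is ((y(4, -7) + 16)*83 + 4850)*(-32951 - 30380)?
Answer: -228308255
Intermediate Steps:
y(h, q) = -3 + h*q
((y(4, -7) + 16)*83 + 4850)*(-32951 - 30380) = (((-3 + 4*(-7)) + 16)*83 + 4850)*(-32951 - 30380) = (((-3 - 28) + 16)*83 + 4850)*(-63331) = ((-31 + 16)*83 + 4850)*(-63331) = (-15*83 + 4850)*(-63331) = (-1245 + 4850)*(-63331) = 3605*(-63331) = -228308255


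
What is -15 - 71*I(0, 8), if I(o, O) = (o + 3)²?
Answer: -654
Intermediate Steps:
I(o, O) = (3 + o)²
-15 - 71*I(0, 8) = -15 - 71*(3 + 0)² = -15 - 71*3² = -15 - 71*9 = -15 - 639 = -654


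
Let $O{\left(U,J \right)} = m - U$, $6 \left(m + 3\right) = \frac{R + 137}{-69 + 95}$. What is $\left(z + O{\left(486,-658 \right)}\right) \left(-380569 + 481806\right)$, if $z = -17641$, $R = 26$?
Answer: $- \frac{286310080729}{156} \approx -1.8353 \cdot 10^{9}$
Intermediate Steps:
$m = - \frac{305}{156}$ ($m = -3 + \frac{\left(26 + 137\right) \frac{1}{-69 + 95}}{6} = -3 + \frac{163 \cdot \frac{1}{26}}{6} = -3 + \frac{1}{6} \cdot \frac{163}{26} = -3 + \frac{163}{156} = - \frac{305}{156} \approx -1.9551$)
$O{\left(U,J \right)} = - \frac{305}{156} - U$
$\left(z + O{\left(486,-658 \right)}\right) \left(-380569 + 481806\right) = \left(-17641 - \frac{76121}{156}\right) \left(-380569 + 481806\right) = \left(-17641 - \frac{76121}{156}\right) 101237 = \left(- \frac{2828117}{156}\right) 101237 = - \frac{286310080729}{156}$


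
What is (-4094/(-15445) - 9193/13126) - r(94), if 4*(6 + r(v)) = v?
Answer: -1818020883/101365535 ≈ -17.935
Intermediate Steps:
r(v) = -6 + v/4
(-4094/(-15445) - 9193/13126) - r(94) = (-4094/(-15445) - 9193/13126) - (-6 + (1/4)*94) = (-4094*(-1/15445) - 9193*1/13126) - (-6 + 47/2) = (4094/15445 - 9193/13126) - 1*35/2 = -88248041/202731070 - 35/2 = -1818020883/101365535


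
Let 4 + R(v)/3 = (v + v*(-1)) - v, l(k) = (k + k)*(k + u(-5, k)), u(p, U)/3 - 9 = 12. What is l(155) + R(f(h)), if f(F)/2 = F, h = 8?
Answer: 67520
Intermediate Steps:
u(p, U) = 63 (u(p, U) = 27 + 3*12 = 27 + 36 = 63)
l(k) = 2*k*(63 + k) (l(k) = (k + k)*(k + 63) = (2*k)*(63 + k) = 2*k*(63 + k))
f(F) = 2*F
R(v) = -12 - 3*v (R(v) = -12 + 3*((v + v*(-1)) - v) = -12 + 3*((v - v) - v) = -12 + 3*(0 - v) = -12 + 3*(-v) = -12 - 3*v)
l(155) + R(f(h)) = 2*155*(63 + 155) + (-12 - 6*8) = 2*155*218 + (-12 - 3*16) = 67580 + (-12 - 48) = 67580 - 60 = 67520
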